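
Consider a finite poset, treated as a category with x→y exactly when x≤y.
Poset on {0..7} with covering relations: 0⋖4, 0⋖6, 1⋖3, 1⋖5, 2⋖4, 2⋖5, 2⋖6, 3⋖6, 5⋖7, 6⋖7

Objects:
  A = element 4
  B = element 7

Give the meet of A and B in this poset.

Answer: NO MEET EXISTS

Trace:
Common predecessors of 4,7: {0,2}
  maximal lower bounds 0 and 2 are incomparable: neither 0≤2 nor 2≤0
→ no greatest lower bound exists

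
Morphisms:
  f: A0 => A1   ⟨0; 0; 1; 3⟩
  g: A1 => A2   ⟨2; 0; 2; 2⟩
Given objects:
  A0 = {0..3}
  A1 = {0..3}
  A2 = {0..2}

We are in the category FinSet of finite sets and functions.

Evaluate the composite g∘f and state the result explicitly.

  0 f=>0 g=>2
  1 f=>0 g=>2
  2 f=>1 g=>0
  3 f=>3 g=>2
composite: ⟨2; 2; 0; 2⟩

Answer: ⟨2; 2; 0; 2⟩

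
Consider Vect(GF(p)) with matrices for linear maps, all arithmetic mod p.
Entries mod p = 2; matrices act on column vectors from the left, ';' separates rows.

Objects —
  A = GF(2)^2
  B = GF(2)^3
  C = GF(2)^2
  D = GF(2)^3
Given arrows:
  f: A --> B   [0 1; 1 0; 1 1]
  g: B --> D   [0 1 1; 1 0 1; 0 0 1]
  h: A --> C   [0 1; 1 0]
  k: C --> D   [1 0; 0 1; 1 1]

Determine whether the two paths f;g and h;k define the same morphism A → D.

1) trace f;g:
  e0=(1,0) f-->(0,1,1) g-->(0,1,1)
  e1=(0,1) f-->(1,0,1) g-->(1,0,1)
  ⟦path⟧₁ = [0 1; 1 0; 1 1]
2) trace h;k:
  e0=(1,0) h-->(0,1) k-->(0,1,1)
  e1=(0,1) h-->(1,0) k-->(1,0,1)
  ⟦path⟧₂ = [0 1; 1 0; 1 1]
Equal? same morphism ✓

Answer: COMMUTES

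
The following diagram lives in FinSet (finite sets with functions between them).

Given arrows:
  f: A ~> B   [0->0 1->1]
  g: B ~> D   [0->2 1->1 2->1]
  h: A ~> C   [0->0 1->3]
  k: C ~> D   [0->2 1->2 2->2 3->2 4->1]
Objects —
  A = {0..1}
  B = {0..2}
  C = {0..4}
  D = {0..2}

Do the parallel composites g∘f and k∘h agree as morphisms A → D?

Answer: DOES NOT COMMUTE

Work:
1) trace f;g:
  0 f~>0 g~>2
  1 f~>1 g~>1
  composite₁ = [0->2 1->1]
2) trace h;k:
  0 h~>0 k~>2
  1 h~>3 k~>2
  composite₂ = [0->2 1->2]
Equal? differ; not commutative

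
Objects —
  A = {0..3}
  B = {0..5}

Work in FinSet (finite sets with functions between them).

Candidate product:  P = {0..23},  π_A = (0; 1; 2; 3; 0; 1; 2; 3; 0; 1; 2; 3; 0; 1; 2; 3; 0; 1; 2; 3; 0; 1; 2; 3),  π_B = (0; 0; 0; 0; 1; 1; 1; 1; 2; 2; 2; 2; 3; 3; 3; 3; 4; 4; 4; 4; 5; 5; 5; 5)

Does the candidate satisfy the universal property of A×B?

|A|·|B| = 4·6 = 24;  |P| = 24
Check the pairing map k ↦ (π_A(k), π_B(k)):
  0 -> (0,0)
  1 -> (1,0)
  2 -> (2,0)
  3 -> (3,0)
  4 -> (0,1)
  5 -> (1,1)
  6 -> (2,1)
  7 -> (3,1)
  8 -> (0,2)
  9 -> (1,2)
  10 -> (2,2)
  11 -> (3,2)
  12 -> (0,3)
  13 -> (1,3)
  14 -> (2,3)
  15 -> (3,3)
  16 -> (0,4)
  17 -> (1,4)
  18 -> (2,4)
  19 -> (3,4)
  20 -> (0,5)
  21 -> (1,5)
  22 -> (2,5)
  23 -> (3,5)
distinct pairs in image: 24 / 24 needed
  → bijection onto A×B; projections well-typed.

Answer: VALID PRODUCT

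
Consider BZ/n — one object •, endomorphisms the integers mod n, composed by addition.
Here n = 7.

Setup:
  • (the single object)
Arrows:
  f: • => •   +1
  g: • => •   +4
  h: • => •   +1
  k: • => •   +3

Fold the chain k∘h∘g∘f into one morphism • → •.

  0 +1≡1 +4≡5 +1≡6 +3≡2  (mod 7)
⟦path⟧: +2

Answer: +2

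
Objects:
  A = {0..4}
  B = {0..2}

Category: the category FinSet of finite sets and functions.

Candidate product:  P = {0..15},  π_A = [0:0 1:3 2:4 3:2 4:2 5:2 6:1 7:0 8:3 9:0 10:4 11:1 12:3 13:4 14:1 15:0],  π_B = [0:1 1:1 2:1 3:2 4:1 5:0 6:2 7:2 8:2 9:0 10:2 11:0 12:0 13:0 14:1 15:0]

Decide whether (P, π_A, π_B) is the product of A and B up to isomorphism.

|A|·|B| = 5·3 = 15;  |P| = 16
  → cardinalities differ; no bijection possible.

Answer: NOT A VALID PRODUCT — |P|=16 ≠ |A|·|B|=15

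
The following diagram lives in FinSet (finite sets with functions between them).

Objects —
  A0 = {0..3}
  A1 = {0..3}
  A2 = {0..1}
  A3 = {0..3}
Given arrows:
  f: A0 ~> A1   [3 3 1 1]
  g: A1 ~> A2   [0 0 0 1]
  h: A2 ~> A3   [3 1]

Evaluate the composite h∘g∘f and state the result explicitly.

Answer: [1 1 3 3]

Work:
  0 f~>3 g~>1 h~>1
  1 f~>3 g~>1 h~>1
  2 f~>1 g~>0 h~>3
  3 f~>1 g~>0 h~>3
⟦path⟧: [1 1 3 3]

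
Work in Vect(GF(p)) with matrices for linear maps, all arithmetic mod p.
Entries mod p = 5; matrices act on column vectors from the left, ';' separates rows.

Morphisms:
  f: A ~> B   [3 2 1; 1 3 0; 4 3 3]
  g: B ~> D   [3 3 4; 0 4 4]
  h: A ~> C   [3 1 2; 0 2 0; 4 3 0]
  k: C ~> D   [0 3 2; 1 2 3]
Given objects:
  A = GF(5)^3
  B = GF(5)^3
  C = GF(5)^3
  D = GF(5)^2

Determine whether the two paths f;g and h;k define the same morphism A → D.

Along f;g (path 1):
  e0=[1,0,0] f~>[3,1,4] g~>[3,0]
  e1=[0,1,0] f~>[2,3,3] g~>[2,4]
  e2=[0,0,1] f~>[1,0,3] g~>[0,2]
  composite₁ = [3 2 0; 0 4 2]
Along h;k (path 2):
  e0=[1,0,0] h~>[3,0,4] k~>[3,0]
  e1=[0,1,0] h~>[1,2,3] k~>[2,4]
  e2=[0,0,1] h~>[2,0,0] k~>[0,2]
  composite₂ = [3 2 0; 0 4 2]
Equal? same morphism ✓

Answer: COMMUTES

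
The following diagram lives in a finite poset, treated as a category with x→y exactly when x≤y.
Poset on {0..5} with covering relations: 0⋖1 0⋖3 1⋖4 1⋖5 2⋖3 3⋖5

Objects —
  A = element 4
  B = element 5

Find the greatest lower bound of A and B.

Common predecessors of 4,5: {0,1}
  0 ⊑ 1
  1 ⊑ 1
glb = 1

Answer: A∧B = 1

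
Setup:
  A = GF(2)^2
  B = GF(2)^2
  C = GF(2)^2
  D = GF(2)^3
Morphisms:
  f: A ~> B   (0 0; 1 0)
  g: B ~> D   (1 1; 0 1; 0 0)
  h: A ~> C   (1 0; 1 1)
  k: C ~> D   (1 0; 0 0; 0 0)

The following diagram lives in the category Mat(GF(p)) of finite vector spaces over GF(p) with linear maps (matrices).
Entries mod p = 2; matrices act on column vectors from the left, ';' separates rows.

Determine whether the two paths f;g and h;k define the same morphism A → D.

Along f;g (path 1):
  e0=⟨1,0⟩ f~>⟨0,1⟩ g~>⟨1,1,0⟩
  e1=⟨0,1⟩ f~>⟨0,0⟩ g~>⟨0,0,0⟩
  composite₁ = (1 0; 1 0; 0 0)
Along h;k (path 2):
  e0=⟨1,0⟩ h~>⟨1,1⟩ k~>⟨1,0,0⟩
  e1=⟨0,1⟩ h~>⟨0,1⟩ k~>⟨0,0,0⟩
  composite₂ = (1 0; 0 0; 0 0)
Equal? differ; not commutative

Answer: DOES NOT COMMUTE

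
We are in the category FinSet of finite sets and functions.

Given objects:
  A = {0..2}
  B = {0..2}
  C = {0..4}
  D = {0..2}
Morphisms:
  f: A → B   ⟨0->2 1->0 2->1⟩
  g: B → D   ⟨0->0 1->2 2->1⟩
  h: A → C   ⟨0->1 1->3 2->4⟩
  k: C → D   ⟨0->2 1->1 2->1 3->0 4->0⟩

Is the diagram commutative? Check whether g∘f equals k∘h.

Answer: DOES NOT COMMUTE

Derivation:
1) trace f;g:
  0 f→2 g→1
  1 f→0 g→0
  2 f→1 g→2
  result₁ = ⟨0->1 1->0 2->2⟩
2) trace h;k:
  0 h→1 k→1
  1 h→3 k→0
  2 h→4 k→0
  result₂ = ⟨0->1 1->0 2->0⟩
Equal? differ; not commutative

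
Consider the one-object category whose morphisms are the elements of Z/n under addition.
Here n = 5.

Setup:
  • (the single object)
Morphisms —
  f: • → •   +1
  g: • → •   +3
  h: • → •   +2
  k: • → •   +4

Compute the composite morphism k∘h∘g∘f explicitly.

  0 +1≡1 +3≡4 +2≡1 +4≡0  (mod 5)
composite: +0

Answer: +0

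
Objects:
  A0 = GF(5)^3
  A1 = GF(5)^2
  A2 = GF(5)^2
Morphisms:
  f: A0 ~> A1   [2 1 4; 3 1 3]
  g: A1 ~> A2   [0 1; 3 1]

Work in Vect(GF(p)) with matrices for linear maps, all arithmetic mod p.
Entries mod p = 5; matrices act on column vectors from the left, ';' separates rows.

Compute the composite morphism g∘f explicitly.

Answer: [3 1 3; 4 4 0]

Derivation:
  e0=[1,0,0] f~>[2,3] g~>[3,4]
  e1=[0,1,0] f~>[1,1] g~>[1,4]
  e2=[0,0,1] f~>[4,3] g~>[3,0]
⟦path⟧: [3 1 3; 4 4 0]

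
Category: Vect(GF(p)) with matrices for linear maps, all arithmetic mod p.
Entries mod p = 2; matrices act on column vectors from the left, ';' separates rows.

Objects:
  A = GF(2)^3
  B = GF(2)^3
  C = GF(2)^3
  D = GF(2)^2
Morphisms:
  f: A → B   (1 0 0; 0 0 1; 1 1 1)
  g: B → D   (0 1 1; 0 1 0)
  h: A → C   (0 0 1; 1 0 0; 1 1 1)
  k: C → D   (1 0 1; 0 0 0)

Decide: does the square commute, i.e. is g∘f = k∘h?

Answer: DOES NOT COMMUTE

Trace:
Path 1 = f;g:
  e0=⟨1,0,0⟩ f→⟨1,0,1⟩ g→⟨1,0⟩
  e1=⟨0,1,0⟩ f→⟨0,0,1⟩ g→⟨1,0⟩
  e2=⟨0,0,1⟩ f→⟨0,1,1⟩ g→⟨0,1⟩
  ⟦path⟧₁ = (1 1 0; 0 0 1)
Path 2 = h;k:
  e0=⟨1,0,0⟩ h→⟨0,1,1⟩ k→⟨1,0⟩
  e1=⟨0,1,0⟩ h→⟨0,0,1⟩ k→⟨1,0⟩
  e2=⟨0,0,1⟩ h→⟨1,0,1⟩ k→⟨0,0⟩
  ⟦path⟧₂ = (1 1 0; 0 0 0)
Equal? NO — does not commute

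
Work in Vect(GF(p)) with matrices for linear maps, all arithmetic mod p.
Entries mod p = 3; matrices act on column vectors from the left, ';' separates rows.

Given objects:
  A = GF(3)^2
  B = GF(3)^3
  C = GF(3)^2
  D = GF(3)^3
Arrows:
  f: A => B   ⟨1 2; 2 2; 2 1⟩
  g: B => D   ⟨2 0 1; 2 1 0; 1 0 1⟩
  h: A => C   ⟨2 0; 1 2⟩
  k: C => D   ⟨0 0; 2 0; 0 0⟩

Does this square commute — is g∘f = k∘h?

Along f;g (path 1):
  e0=[1,0] f=>[1,2,2] g=>[1,1,0]
  e1=[0,1] f=>[2,2,1] g=>[2,0,0]
  ⟦path⟧₁ = ⟨1 2; 1 0; 0 0⟩
Along h;k (path 2):
  e0=[1,0] h=>[2,1] k=>[0,1,0]
  e1=[0,1] h=>[0,2] k=>[0,0,0]
  ⟦path⟧₂ = ⟨0 0; 1 0; 0 0⟩
Equal? distinct morphisms ✗

Answer: DOES NOT COMMUTE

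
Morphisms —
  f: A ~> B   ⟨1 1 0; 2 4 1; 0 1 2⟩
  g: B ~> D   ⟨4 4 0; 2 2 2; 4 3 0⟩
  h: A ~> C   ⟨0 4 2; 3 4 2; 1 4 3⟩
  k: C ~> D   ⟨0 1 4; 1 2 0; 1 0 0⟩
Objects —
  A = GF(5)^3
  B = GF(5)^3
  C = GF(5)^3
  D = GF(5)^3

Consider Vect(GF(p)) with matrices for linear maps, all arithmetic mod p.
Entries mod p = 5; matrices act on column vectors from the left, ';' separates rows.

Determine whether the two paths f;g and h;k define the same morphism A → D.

Answer: DOES NOT COMMUTE

Derivation:
Path 1 = f;g:
  e0=(1,0,0) f~>(1,2,0) g~>(2,1,0)
  e1=(0,1,0) f~>(1,4,1) g~>(0,2,1)
  e2=(0,0,1) f~>(0,1,2) g~>(4,1,3)
  result₁ = ⟨2 0 4; 1 2 1; 0 1 3⟩
Path 2 = h;k:
  e0=(1,0,0) h~>(0,3,1) k~>(2,1,0)
  e1=(0,1,0) h~>(4,4,4) k~>(0,2,4)
  e2=(0,0,1) h~>(2,2,3) k~>(4,1,2)
  result₂ = ⟨2 0 4; 1 2 1; 0 4 2⟩
Equal? distinct morphisms ✗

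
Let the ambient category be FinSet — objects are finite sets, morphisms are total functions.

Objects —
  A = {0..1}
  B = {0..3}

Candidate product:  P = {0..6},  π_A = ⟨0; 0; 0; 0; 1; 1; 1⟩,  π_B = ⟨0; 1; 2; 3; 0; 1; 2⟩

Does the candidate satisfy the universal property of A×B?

|A|·|B| = 2·4 = 8;  |P| = 7
  → cardinalities differ; no bijection possible.

Answer: NOT A VALID PRODUCT — |P|=7 ≠ |A|·|B|=8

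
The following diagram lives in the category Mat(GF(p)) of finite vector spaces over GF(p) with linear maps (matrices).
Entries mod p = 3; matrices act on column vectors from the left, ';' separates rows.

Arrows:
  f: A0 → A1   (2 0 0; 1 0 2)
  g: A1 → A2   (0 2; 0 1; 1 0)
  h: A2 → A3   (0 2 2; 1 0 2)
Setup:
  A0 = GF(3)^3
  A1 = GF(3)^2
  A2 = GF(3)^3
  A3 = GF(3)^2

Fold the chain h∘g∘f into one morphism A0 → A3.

  e0=(1,0,0) f→(2,1) g→(2,1,2) h→(0,0)
  e1=(0,1,0) f→(0,0) g→(0,0,0) h→(0,0)
  e2=(0,0,1) f→(0,2) g→(1,2,0) h→(1,1)
composite: (0 0 1; 0 0 1)

Answer: (0 0 1; 0 0 1)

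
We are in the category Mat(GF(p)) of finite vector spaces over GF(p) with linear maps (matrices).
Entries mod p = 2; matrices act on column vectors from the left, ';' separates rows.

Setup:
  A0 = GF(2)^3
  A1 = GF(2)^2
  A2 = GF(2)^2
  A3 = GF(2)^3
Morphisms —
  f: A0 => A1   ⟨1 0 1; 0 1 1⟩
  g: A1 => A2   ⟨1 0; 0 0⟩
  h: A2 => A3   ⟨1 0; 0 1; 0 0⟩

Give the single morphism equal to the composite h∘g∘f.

Answer: ⟨1 0 1; 0 0 0; 0 0 0⟩

Work:
  e0=⟨1,0,0⟩ f=>⟨1,0⟩ g=>⟨1,0⟩ h=>⟨1,0,0⟩
  e1=⟨0,1,0⟩ f=>⟨0,1⟩ g=>⟨0,0⟩ h=>⟨0,0,0⟩
  e2=⟨0,0,1⟩ f=>⟨1,1⟩ g=>⟨1,0⟩ h=>⟨1,0,0⟩
composite: ⟨1 0 1; 0 0 0; 0 0 0⟩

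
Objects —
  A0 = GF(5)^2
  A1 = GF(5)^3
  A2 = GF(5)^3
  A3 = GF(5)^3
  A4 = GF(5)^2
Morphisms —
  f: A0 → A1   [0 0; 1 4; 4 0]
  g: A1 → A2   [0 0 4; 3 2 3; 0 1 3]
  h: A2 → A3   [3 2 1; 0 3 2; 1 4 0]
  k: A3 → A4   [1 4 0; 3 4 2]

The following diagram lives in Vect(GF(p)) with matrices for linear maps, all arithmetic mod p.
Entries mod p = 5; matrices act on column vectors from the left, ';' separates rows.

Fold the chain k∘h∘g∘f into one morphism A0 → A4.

Answer: [1 3; 3 2]

Trace:
  e0=[1,0] f→[0,1,4] g→[1,4,3] h→[4,3,2] k→[1,3]
  e1=[0,1] f→[0,4,0] g→[0,3,4] h→[0,2,2] k→[3,2]
⟦path⟧: [1 3; 3 2]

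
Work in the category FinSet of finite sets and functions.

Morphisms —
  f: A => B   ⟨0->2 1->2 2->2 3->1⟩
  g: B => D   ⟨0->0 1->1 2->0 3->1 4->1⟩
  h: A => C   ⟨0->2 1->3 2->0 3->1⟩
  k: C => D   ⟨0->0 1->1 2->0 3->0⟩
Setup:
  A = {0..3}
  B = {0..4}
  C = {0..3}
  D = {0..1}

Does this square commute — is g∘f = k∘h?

Answer: COMMUTES

Derivation:
Along f;g (path 1):
  0 f=>2 g=>0
  1 f=>2 g=>0
  2 f=>2 g=>0
  3 f=>1 g=>1
  result₁ = ⟨0->0 1->0 2->0 3->1⟩
Along h;k (path 2):
  0 h=>2 k=>0
  1 h=>3 k=>0
  2 h=>0 k=>0
  3 h=>1 k=>1
  result₂ = ⟨0->0 1->0 2->0 3->1⟩
Equal? YES — commutes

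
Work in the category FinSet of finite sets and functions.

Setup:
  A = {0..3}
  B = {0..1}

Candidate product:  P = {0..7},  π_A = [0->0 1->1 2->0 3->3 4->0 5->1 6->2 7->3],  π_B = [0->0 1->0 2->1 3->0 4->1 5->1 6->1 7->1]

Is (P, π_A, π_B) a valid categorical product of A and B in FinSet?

Answer: NOT A VALID PRODUCT — duplicate pair at indices 4,2

Trace:
|A|·|B| = 4·2 = 8;  |P| = 8
Check the pairing map k ↦ (π_A(k), π_B(k)):
  0 -> (0,0)
  1 -> (1,0)
  2 -> (0,1)
  3 -> (3,0)
  4 -> (0,1)  ✗ repeats pair of k=2
  5 -> (1,1)
  6 -> (2,1)
  7 -> (3,1)
distinct pairs in image: 7 / 8 needed
  → (0,1) hit at k=2 and k=4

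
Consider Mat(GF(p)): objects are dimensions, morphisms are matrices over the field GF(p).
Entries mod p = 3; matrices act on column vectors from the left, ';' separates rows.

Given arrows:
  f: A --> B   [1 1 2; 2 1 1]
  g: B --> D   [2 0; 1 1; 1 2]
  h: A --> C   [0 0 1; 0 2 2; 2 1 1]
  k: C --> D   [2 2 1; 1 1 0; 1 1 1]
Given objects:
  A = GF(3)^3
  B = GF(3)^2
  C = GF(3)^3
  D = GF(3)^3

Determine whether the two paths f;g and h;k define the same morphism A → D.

Along f;g (path 1):
  e0=⟨1,0,0⟩ f-->⟨1,2⟩ g-->⟨2,0,2⟩
  e1=⟨0,1,0⟩ f-->⟨1,1⟩ g-->⟨2,2,0⟩
  e2=⟨0,0,1⟩ f-->⟨2,1⟩ g-->⟨1,0,1⟩
  result₁ = [2 2 1; 0 2 0; 2 0 1]
Along h;k (path 2):
  e0=⟨1,0,0⟩ h-->⟨0,0,2⟩ k-->⟨2,0,2⟩
  e1=⟨0,1,0⟩ h-->⟨0,2,1⟩ k-->⟨2,2,0⟩
  e2=⟨0,0,1⟩ h-->⟨1,2,1⟩ k-->⟨1,0,1⟩
  result₂ = [2 2 1; 0 2 0; 2 0 1]
Equal? same morphism ✓

Answer: COMMUTES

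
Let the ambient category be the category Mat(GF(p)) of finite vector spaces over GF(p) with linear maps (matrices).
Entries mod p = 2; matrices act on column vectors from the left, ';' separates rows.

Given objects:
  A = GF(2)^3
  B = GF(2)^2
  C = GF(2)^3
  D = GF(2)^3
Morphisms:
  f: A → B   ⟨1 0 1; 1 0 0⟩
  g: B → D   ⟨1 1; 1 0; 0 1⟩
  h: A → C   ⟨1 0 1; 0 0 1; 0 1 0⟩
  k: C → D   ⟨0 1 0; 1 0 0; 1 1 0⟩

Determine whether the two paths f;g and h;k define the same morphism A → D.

Answer: COMMUTES

Work:
Path 1 = f;g:
  e0=[1,0,0] f→[1,1] g→[0,1,1]
  e1=[0,1,0] f→[0,0] g→[0,0,0]
  e2=[0,0,1] f→[1,0] g→[1,1,0]
  ⟦path⟧₁ = ⟨0 0 1; 1 0 1; 1 0 0⟩
Path 2 = h;k:
  e0=[1,0,0] h→[1,0,0] k→[0,1,1]
  e1=[0,1,0] h→[0,0,1] k→[0,0,0]
  e2=[0,0,1] h→[1,1,0] k→[1,1,0]
  ⟦path⟧₂ = ⟨0 0 1; 1 0 1; 1 0 0⟩
Equal? same morphism ✓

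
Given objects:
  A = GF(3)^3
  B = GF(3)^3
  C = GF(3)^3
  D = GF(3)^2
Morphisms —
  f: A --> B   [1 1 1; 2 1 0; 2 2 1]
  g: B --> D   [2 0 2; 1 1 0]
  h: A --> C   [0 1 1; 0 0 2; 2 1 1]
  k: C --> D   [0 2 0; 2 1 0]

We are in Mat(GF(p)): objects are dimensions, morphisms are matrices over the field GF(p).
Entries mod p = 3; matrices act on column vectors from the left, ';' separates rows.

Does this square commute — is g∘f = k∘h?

Along f;g (path 1):
  e0=[1,0,0] f-->[1,2,2] g-->[0,0]
  e1=[0,1,0] f-->[1,1,2] g-->[0,2]
  e2=[0,0,1] f-->[1,0,1] g-->[1,1]
  composite₁ = [0 0 1; 0 2 1]
Along h;k (path 2):
  e0=[1,0,0] h-->[0,0,2] k-->[0,0]
  e1=[0,1,0] h-->[1,0,1] k-->[0,2]
  e2=[0,0,1] h-->[1,2,1] k-->[1,1]
  composite₂ = [0 0 1; 0 2 1]
Equal? same morphism ✓

Answer: COMMUTES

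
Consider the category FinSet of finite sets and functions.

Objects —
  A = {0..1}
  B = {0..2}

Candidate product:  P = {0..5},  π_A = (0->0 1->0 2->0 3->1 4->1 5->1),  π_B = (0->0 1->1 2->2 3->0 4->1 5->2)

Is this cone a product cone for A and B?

|A|·|B| = 2·3 = 6;  |P| = 6
Check the pairing map k ↦ (π_A(k), π_B(k)):
  0 -> (0,0)
  1 -> (0,1)
  2 -> (0,2)
  3 -> (1,0)
  4 -> (1,1)
  5 -> (1,2)
distinct pairs in image: 6 / 6 needed
  → bijection onto A×B; projections well-typed.

Answer: VALID PRODUCT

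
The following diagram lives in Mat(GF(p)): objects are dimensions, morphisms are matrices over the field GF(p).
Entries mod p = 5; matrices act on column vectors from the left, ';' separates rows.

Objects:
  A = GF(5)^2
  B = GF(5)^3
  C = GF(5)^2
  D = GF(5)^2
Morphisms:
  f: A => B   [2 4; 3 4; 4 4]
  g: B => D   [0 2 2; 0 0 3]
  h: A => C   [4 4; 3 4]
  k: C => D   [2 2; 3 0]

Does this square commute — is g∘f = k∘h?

Answer: COMMUTES

Derivation:
Path 1 = f;g:
  e0=⟨1,0⟩ f=>⟨2,3,4⟩ g=>⟨4,2⟩
  e1=⟨0,1⟩ f=>⟨4,4,4⟩ g=>⟨1,2⟩
  result₁ = [4 1; 2 2]
Path 2 = h;k:
  e0=⟨1,0⟩ h=>⟨4,3⟩ k=>⟨4,2⟩
  e1=⟨0,1⟩ h=>⟨4,4⟩ k=>⟨1,2⟩
  result₂ = [4 1; 2 2]
Equal? equal; square commutes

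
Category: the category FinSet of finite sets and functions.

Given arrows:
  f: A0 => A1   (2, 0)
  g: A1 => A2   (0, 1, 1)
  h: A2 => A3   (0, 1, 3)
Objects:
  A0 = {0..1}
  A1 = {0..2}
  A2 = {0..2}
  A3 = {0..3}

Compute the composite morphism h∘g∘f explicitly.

Answer: (1, 0)

Trace:
  0 f=>2 g=>1 h=>1
  1 f=>0 g=>0 h=>0
result: (1, 0)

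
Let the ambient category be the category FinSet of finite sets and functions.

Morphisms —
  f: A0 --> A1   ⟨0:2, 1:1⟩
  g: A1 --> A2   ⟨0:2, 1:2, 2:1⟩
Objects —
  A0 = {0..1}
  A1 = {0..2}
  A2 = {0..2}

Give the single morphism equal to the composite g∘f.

Answer: ⟨0:1, 1:2⟩

Trace:
  0 f-->2 g-->1
  1 f-->1 g-->2
composite: ⟨0:1, 1:2⟩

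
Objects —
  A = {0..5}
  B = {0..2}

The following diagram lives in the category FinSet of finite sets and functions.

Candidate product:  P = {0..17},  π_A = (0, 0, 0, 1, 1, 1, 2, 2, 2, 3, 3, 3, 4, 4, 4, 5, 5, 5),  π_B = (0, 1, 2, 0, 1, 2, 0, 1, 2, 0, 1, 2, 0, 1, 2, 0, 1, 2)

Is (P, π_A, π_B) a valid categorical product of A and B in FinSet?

Answer: VALID PRODUCT

Work:
|A|·|B| = 6·3 = 18;  |P| = 18
Check the pairing map k ↦ (π_A(k), π_B(k)):
  0 -> (0,0)
  1 -> (0,1)
  2 -> (0,2)
  3 -> (1,0)
  4 -> (1,1)
  5 -> (1,2)
  6 -> (2,0)
  7 -> (2,1)
  8 -> (2,2)
  9 -> (3,0)
  10 -> (3,1)
  11 -> (3,2)
  12 -> (4,0)
  13 -> (4,1)
  14 -> (4,2)
  15 -> (5,0)
  16 -> (5,1)
  17 -> (5,2)
distinct pairs in image: 18 / 18 needed
  → bijection onto A×B; projections well-typed.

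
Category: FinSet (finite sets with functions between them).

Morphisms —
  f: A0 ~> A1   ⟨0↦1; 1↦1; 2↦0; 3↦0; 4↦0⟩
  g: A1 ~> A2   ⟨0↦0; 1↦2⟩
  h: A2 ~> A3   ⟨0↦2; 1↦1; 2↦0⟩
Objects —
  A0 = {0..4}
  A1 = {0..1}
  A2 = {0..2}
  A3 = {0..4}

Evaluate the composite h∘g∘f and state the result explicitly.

Answer: ⟨0↦0; 1↦0; 2↦2; 3↦2; 4↦2⟩

Derivation:
  0 f~>1 g~>2 h~>0
  1 f~>1 g~>2 h~>0
  2 f~>0 g~>0 h~>2
  3 f~>0 g~>0 h~>2
  4 f~>0 g~>0 h~>2
result: ⟨0↦0; 1↦0; 2↦2; 3↦2; 4↦2⟩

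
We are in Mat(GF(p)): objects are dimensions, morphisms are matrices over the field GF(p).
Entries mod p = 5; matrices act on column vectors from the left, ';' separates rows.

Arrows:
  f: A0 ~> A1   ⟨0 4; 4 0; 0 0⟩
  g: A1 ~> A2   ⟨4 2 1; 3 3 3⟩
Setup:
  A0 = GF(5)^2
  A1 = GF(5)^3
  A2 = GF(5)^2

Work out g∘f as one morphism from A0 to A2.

Answer: ⟨3 1; 2 2⟩

Work:
  e0=(1,0) f~>(0,4,0) g~>(3,2)
  e1=(0,1) f~>(4,0,0) g~>(1,2)
⟦path⟧: ⟨3 1; 2 2⟩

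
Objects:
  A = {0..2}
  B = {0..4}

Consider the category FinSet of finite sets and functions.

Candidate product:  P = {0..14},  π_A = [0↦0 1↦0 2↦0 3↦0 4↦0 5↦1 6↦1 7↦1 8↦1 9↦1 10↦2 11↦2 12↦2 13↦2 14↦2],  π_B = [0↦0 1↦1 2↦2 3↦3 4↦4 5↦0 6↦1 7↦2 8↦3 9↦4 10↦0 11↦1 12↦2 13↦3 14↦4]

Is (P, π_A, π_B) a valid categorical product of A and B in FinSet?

Answer: VALID PRODUCT

Derivation:
|A|·|B| = 3·5 = 15;  |P| = 15
Check the pairing map k ↦ (π_A(k), π_B(k)):
  0 ↦ (0,0)
  1 ↦ (0,1)
  2 ↦ (0,2)
  3 ↦ (0,3)
  4 ↦ (0,4)
  5 ↦ (1,0)
  6 ↦ (1,1)
  7 ↦ (1,2)
  8 ↦ (1,3)
  9 ↦ (1,4)
  10 ↦ (2,0)
  11 ↦ (2,1)
  12 ↦ (2,2)
  13 ↦ (2,3)
  14 ↦ (2,4)
distinct pairs in image: 15 / 15 needed
  → bijection onto A×B; projections well-typed.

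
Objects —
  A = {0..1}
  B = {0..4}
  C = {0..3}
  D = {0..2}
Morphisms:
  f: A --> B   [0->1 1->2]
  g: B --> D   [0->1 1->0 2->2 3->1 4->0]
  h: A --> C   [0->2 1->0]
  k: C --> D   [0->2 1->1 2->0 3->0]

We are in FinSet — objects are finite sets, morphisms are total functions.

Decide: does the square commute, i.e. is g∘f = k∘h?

Answer: COMMUTES

Trace:
1) trace f;g:
  0 f-->1 g-->0
  1 f-->2 g-->2
  ⟦path⟧₁ = [0->0 1->2]
2) trace h;k:
  0 h-->2 k-->0
  1 h-->0 k-->2
  ⟦path⟧₂ = [0->0 1->2]
Equal? YES — commutes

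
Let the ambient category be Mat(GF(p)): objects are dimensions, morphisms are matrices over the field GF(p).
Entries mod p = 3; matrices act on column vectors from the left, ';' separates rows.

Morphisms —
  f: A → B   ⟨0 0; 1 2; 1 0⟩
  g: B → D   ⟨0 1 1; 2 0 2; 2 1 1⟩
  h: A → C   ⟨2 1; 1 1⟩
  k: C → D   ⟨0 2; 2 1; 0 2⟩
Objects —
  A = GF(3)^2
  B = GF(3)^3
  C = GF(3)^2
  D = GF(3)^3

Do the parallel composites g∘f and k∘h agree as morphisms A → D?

Along f;g (path 1):
  e0=⟨1,0⟩ f→⟨0,1,1⟩ g→⟨2,2,2⟩
  e1=⟨0,1⟩ f→⟨0,2,0⟩ g→⟨2,0,2⟩
  ⟦path⟧₁ = ⟨2 2; 2 0; 2 2⟩
Along h;k (path 2):
  e0=⟨1,0⟩ h→⟨2,1⟩ k→⟨2,2,2⟩
  e1=⟨0,1⟩ h→⟨1,1⟩ k→⟨2,0,2⟩
  ⟦path⟧₂ = ⟨2 2; 2 0; 2 2⟩
Equal? equal; square commutes

Answer: COMMUTES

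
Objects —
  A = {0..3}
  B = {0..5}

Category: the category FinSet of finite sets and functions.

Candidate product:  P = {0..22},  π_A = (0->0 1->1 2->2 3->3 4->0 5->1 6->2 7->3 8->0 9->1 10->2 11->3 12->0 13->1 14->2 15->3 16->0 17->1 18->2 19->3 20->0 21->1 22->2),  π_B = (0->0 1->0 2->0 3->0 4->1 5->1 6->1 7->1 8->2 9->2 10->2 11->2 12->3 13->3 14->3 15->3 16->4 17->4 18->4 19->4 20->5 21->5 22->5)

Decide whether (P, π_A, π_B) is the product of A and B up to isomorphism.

Answer: NOT A VALID PRODUCT — |P|=23 ≠ |A|·|B|=24

Trace:
|A|·|B| = 4·6 = 24;  |P| = 23
  → cardinalities differ; no bijection possible.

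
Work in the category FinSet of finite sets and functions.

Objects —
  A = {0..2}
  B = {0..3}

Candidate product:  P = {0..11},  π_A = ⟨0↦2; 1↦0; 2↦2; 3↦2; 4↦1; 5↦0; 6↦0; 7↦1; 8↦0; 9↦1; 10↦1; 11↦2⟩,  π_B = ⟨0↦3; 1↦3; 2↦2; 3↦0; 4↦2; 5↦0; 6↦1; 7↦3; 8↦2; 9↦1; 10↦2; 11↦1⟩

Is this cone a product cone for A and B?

Answer: NOT A VALID PRODUCT — duplicate pair at indices 4,10

Derivation:
|A|·|B| = 3·4 = 12;  |P| = 12
Check the pairing map k ↦ (π_A(k), π_B(k)):
  0 ↦ (2,3)
  1 ↦ (0,3)
  2 ↦ (2,2)
  3 ↦ (2,0)
  4 ↦ (1,2)
  5 ↦ (0,0)
  6 ↦ (0,1)
  7 ↦ (1,3)
  8 ↦ (0,2)
  9 ↦ (1,1)
  10 ↦ (1,2)  ✗ repeats pair of k=4
  11 ↦ (2,1)
distinct pairs in image: 11 / 12 needed
  → (1,2) hit at k=4 and k=10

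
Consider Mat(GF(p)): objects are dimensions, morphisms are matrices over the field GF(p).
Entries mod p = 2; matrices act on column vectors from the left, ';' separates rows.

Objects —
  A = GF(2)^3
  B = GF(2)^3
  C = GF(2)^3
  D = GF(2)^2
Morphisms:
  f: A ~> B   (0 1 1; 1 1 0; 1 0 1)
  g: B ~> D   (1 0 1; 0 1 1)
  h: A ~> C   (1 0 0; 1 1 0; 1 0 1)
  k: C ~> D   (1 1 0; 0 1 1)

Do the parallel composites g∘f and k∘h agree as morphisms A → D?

Along f;g (path 1):
  e0=(1,0,0) f~>(0,1,1) g~>(1,0)
  e1=(0,1,0) f~>(1,1,0) g~>(1,1)
  e2=(0,0,1) f~>(1,0,1) g~>(0,1)
  ⟦path⟧₁ = (1 1 0; 0 1 1)
Along h;k (path 2):
  e0=(1,0,0) h~>(1,1,1) k~>(0,0)
  e1=(0,1,0) h~>(0,1,0) k~>(1,1)
  e2=(0,0,1) h~>(0,0,1) k~>(0,1)
  ⟦path⟧₂ = (0 1 0; 0 1 1)
Equal? distinct morphisms ✗

Answer: DOES NOT COMMUTE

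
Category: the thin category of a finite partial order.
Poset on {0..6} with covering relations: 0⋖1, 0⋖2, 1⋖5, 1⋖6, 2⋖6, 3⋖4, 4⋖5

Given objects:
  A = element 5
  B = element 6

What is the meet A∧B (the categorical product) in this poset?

Answer: A∧B = 1

Work:
Lower bounds of A=5 and B=6: {0,1}
  0 ⊑ 1
  1 ⊑ 1
glb = 1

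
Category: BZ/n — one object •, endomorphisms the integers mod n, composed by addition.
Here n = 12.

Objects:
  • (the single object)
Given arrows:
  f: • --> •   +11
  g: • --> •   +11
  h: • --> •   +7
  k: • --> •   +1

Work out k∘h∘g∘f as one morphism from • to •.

Answer: +6

Derivation:
  0 +11≡11 +11≡10 +7≡5 +1≡6  (mod 12)
composite: +6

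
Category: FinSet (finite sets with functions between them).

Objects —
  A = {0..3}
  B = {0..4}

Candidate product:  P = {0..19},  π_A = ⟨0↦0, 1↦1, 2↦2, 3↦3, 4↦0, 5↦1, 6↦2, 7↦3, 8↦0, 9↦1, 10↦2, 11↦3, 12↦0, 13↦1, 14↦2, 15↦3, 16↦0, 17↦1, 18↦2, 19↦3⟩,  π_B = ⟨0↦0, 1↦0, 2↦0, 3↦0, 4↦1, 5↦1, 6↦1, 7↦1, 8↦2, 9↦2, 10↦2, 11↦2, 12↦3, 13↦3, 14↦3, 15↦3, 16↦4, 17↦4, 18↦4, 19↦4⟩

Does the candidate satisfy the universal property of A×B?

|A|·|B| = 4·5 = 20;  |P| = 20
Check the pairing map k ↦ (π_A(k), π_B(k)):
  0 ↦ (0,0)
  1 ↦ (1,0)
  2 ↦ (2,0)
  3 ↦ (3,0)
  4 ↦ (0,1)
  5 ↦ (1,1)
  6 ↦ (2,1)
  7 ↦ (3,1)
  8 ↦ (0,2)
  9 ↦ (1,2)
  10 ↦ (2,2)
  11 ↦ (3,2)
  12 ↦ (0,3)
  13 ↦ (1,3)
  14 ↦ (2,3)
  15 ↦ (3,3)
  16 ↦ (0,4)
  17 ↦ (1,4)
  18 ↦ (2,4)
  19 ↦ (3,4)
distinct pairs in image: 20 / 20 needed
  → bijection onto A×B; projections well-typed.

Answer: VALID PRODUCT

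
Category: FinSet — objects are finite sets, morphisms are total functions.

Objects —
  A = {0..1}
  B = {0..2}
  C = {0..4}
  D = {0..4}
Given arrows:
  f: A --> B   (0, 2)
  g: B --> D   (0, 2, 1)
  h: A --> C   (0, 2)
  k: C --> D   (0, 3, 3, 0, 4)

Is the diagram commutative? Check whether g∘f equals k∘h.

Answer: DOES NOT COMMUTE

Work:
Along f;g (path 1):
  0 f-->0 g-->0
  1 f-->2 g-->1
  result₁ = (0, 1)
Along h;k (path 2):
  0 h-->0 k-->0
  1 h-->2 k-->3
  result₂ = (0, 3)
Equal? distinct morphisms ✗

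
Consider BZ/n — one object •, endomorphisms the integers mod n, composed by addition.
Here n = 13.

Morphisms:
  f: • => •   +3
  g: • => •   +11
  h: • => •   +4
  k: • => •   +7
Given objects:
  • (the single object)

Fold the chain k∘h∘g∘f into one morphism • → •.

  0 +3≡3 +11≡1 +4≡5 +7≡12  (mod 13)
⟦path⟧: +12

Answer: +12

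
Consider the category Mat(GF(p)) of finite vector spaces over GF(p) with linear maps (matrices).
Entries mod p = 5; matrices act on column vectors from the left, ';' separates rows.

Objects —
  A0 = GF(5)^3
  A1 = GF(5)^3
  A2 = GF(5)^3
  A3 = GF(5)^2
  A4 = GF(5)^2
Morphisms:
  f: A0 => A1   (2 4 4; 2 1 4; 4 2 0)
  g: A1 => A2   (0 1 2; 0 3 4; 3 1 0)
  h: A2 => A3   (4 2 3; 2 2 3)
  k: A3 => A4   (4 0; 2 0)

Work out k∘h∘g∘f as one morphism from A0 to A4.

  e0=[1,0,0] f=>[2,2,4] g=>[0,2,3] h=>[3,3] k=>[2,1]
  e1=[0,1,0] f=>[4,1,2] g=>[0,1,3] h=>[1,1] k=>[4,2]
  e2=[0,0,1] f=>[4,4,0] g=>[4,2,1] h=>[3,0] k=>[2,1]
composite: (2 4 2; 1 2 1)

Answer: (2 4 2; 1 2 1)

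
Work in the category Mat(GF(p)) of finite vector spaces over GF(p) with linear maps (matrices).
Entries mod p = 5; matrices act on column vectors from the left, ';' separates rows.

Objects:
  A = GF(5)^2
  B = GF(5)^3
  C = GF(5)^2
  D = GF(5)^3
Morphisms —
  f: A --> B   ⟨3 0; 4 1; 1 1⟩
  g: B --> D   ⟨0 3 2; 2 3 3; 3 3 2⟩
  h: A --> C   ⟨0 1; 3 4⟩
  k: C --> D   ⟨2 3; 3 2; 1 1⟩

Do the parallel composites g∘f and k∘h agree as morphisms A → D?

Path 1 = f;g:
  e0=(1,0) f-->(3,4,1) g-->(4,1,3)
  e1=(0,1) f-->(0,1,1) g-->(0,1,0)
  composite₁ = ⟨4 0; 1 1; 3 0⟩
Path 2 = h;k:
  e0=(1,0) h-->(0,3) k-->(4,1,3)
  e1=(0,1) h-->(1,4) k-->(4,1,0)
  composite₂ = ⟨4 4; 1 1; 3 0⟩
Equal? NO — does not commute

Answer: DOES NOT COMMUTE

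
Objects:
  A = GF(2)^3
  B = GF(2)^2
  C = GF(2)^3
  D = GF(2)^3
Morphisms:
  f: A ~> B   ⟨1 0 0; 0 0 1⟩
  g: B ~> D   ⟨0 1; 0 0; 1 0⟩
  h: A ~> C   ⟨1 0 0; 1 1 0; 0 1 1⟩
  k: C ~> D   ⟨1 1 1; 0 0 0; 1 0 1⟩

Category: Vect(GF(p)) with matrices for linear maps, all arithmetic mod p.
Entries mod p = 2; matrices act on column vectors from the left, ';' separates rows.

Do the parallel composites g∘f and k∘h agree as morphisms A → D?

Along f;g (path 1):
  e0=(1,0,0) f~>(1,0) g~>(0,0,1)
  e1=(0,1,0) f~>(0,0) g~>(0,0,0)
  e2=(0,0,1) f~>(0,1) g~>(1,0,0)
  result₁ = ⟨0 0 1; 0 0 0; 1 0 0⟩
Along h;k (path 2):
  e0=(1,0,0) h~>(1,1,0) k~>(0,0,1)
  e1=(0,1,0) h~>(0,1,1) k~>(0,0,1)
  e2=(0,0,1) h~>(0,0,1) k~>(1,0,1)
  result₂ = ⟨0 0 1; 0 0 0; 1 1 1⟩
Equal? NO — does not commute

Answer: DOES NOT COMMUTE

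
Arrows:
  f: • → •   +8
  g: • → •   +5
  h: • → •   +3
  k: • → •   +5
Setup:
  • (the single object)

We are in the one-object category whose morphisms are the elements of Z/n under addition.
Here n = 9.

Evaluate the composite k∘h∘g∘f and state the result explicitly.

Answer: +3

Work:
  0 +8≡8 +5≡4 +3≡7 +5≡3  (mod 9)
⟦path⟧: +3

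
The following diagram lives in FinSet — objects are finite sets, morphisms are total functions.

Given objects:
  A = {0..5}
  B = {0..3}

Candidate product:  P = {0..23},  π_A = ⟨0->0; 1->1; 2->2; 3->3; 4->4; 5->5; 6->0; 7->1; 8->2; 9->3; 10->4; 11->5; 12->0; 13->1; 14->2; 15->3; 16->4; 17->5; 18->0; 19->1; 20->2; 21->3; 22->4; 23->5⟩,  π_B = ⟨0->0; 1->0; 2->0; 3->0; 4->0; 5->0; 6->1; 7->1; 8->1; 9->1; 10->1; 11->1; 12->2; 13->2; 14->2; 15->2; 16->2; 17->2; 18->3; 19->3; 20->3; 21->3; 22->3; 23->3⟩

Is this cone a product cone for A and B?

|A|·|B| = 6·4 = 24;  |P| = 24
Check the pairing map k ↦ (π_A(k), π_B(k)):
  0 -> (0,0)
  1 -> (1,0)
  2 -> (2,0)
  3 -> (3,0)
  4 -> (4,0)
  5 -> (5,0)
  6 -> (0,1)
  7 -> (1,1)
  8 -> (2,1)
  9 -> (3,1)
  10 -> (4,1)
  11 -> (5,1)
  12 -> (0,2)
  13 -> (1,2)
  14 -> (2,2)
  15 -> (3,2)
  16 -> (4,2)
  17 -> (5,2)
  18 -> (0,3)
  19 -> (1,3)
  20 -> (2,3)
  21 -> (3,3)
  22 -> (4,3)
  23 -> (5,3)
distinct pairs in image: 24 / 24 needed
  → bijection onto A×B; projections well-typed.

Answer: VALID PRODUCT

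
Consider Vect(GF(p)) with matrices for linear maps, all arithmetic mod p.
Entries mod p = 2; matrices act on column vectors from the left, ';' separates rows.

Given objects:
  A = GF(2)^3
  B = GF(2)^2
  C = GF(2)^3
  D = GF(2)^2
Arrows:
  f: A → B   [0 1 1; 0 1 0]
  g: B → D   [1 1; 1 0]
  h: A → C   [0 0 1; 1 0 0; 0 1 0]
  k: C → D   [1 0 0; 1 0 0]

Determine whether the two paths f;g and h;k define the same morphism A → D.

Answer: DOES NOT COMMUTE

Work:
Path 1 = f;g:
  e0=[1,0,0] f→[0,0] g→[0,0]
  e1=[0,1,0] f→[1,1] g→[0,1]
  e2=[0,0,1] f→[1,0] g→[1,1]
  ⟦path⟧₁ = [0 0 1; 0 1 1]
Path 2 = h;k:
  e0=[1,0,0] h→[0,1,0] k→[0,0]
  e1=[0,1,0] h→[0,0,1] k→[0,0]
  e2=[0,0,1] h→[1,0,0] k→[1,1]
  ⟦path⟧₂ = [0 0 1; 0 0 1]
Equal? differ; not commutative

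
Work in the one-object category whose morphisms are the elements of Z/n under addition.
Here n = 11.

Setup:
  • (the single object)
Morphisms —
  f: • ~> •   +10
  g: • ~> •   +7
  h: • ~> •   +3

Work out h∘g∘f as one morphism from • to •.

  0 +10≡10 +7≡6 +3≡9  (mod 11)
result: +9

Answer: +9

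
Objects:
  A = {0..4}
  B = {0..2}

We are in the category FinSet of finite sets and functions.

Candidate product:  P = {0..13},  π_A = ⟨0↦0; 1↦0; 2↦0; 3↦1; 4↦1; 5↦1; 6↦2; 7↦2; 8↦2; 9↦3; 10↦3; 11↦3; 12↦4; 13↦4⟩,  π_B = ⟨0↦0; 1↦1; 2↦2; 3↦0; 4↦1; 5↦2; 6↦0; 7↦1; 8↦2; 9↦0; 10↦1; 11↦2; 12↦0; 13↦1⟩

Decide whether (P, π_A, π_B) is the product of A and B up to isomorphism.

Answer: NOT A VALID PRODUCT — |P|=14 ≠ |A|·|B|=15

Trace:
|A|·|B| = 5·3 = 15;  |P| = 14
  → cardinalities differ; no bijection possible.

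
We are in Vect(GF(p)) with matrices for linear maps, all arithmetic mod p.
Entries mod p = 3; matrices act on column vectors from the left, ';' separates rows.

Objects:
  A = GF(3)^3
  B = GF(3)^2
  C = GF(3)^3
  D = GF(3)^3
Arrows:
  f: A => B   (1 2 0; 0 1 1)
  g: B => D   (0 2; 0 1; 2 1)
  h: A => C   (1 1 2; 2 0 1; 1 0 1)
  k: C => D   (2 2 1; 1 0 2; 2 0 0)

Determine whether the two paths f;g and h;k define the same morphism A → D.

Path 1 = f;g:
  e0=(1,0,0) f=>(1,0) g=>(0,0,2)
  e1=(0,1,0) f=>(2,1) g=>(2,1,2)
  e2=(0,0,1) f=>(0,1) g=>(2,1,1)
  composite₁ = (0 2 2; 0 1 1; 2 2 1)
Path 2 = h;k:
  e0=(1,0,0) h=>(1,2,1) k=>(1,0,2)
  e1=(0,1,0) h=>(1,0,0) k=>(2,1,2)
  e2=(0,0,1) h=>(2,1,1) k=>(1,1,1)
  composite₂ = (1 2 1; 0 1 1; 2 2 1)
Equal? NO — does not commute

Answer: DOES NOT COMMUTE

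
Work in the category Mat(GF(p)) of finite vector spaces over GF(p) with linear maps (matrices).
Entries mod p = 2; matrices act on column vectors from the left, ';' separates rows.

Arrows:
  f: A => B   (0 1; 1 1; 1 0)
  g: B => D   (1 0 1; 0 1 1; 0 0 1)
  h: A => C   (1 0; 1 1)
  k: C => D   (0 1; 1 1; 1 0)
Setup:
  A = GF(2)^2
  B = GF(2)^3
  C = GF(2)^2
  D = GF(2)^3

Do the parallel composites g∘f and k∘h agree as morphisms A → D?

Answer: COMMUTES

Trace:
Along f;g (path 1):
  e0=[1,0] f=>[0,1,1] g=>[1,0,1]
  e1=[0,1] f=>[1,1,0] g=>[1,1,0]
  ⟦path⟧₁ = (1 1; 0 1; 1 0)
Along h;k (path 2):
  e0=[1,0] h=>[1,1] k=>[1,0,1]
  e1=[0,1] h=>[0,1] k=>[1,1,0]
  ⟦path⟧₂ = (1 1; 0 1; 1 0)
Equal? same morphism ✓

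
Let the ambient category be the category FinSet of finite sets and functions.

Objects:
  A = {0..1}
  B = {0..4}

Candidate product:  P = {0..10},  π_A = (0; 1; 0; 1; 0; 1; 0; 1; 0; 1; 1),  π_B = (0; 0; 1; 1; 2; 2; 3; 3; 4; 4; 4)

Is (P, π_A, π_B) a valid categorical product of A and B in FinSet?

|A|·|B| = 2·5 = 10;  |P| = 11
  → cardinalities differ; no bijection possible.

Answer: NOT A VALID PRODUCT — |P|=11 ≠ |A|·|B|=10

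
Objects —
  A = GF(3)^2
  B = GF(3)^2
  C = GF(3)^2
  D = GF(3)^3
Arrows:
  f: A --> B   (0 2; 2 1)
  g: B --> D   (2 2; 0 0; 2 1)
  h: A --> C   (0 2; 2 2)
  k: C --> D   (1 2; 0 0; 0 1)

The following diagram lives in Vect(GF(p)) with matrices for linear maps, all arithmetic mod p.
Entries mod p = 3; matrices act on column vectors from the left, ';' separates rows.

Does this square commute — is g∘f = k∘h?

Answer: COMMUTES

Derivation:
Along f;g (path 1):
  e0=⟨1,0⟩ f-->⟨0,2⟩ g-->⟨1,0,2⟩
  e1=⟨0,1⟩ f-->⟨2,1⟩ g-->⟨0,0,2⟩
  result₁ = (1 0; 0 0; 2 2)
Along h;k (path 2):
  e0=⟨1,0⟩ h-->⟨0,2⟩ k-->⟨1,0,2⟩
  e1=⟨0,1⟩ h-->⟨2,2⟩ k-->⟨0,0,2⟩
  result₂ = (1 0; 0 0; 2 2)
Equal? YES — commutes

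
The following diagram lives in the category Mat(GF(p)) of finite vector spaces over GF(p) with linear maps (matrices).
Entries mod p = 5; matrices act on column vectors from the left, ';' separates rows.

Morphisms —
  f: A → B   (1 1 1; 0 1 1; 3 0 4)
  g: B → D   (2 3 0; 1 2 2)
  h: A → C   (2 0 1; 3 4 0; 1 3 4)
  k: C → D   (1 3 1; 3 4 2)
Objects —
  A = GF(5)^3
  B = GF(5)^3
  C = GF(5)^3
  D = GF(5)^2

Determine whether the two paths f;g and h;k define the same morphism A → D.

Answer: DOES NOT COMMUTE

Derivation:
1) trace f;g:
  e0=(1,0,0) f→(1,0,3) g→(2,2)
  e1=(0,1,0) f→(1,1,0) g→(0,3)
  e2=(0,0,1) f→(1,1,4) g→(0,1)
  composite₁ = (2 0 0; 2 3 1)
2) trace h;k:
  e0=(1,0,0) h→(2,3,1) k→(2,0)
  e1=(0,1,0) h→(0,4,3) k→(0,2)
  e2=(0,0,1) h→(1,0,4) k→(0,1)
  composite₂ = (2 0 0; 0 2 1)
Equal? NO — does not commute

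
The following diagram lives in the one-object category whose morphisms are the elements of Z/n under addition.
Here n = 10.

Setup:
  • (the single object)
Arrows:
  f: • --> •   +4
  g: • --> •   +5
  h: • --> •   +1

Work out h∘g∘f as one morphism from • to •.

  0 +4≡4 +5≡9 +1≡0  (mod 10)
⟦path⟧: +0

Answer: +0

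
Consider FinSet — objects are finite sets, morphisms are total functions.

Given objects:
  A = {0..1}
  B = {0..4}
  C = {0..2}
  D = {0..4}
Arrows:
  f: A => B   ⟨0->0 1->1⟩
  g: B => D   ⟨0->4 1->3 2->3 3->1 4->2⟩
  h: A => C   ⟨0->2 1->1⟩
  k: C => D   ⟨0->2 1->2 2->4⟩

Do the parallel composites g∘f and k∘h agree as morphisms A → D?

Along f;g (path 1):
  0 f=>0 g=>4
  1 f=>1 g=>3
  composite₁ = ⟨0->4 1->3⟩
Along h;k (path 2):
  0 h=>2 k=>4
  1 h=>1 k=>2
  composite₂ = ⟨0->4 1->2⟩
Equal? NO — does not commute

Answer: DOES NOT COMMUTE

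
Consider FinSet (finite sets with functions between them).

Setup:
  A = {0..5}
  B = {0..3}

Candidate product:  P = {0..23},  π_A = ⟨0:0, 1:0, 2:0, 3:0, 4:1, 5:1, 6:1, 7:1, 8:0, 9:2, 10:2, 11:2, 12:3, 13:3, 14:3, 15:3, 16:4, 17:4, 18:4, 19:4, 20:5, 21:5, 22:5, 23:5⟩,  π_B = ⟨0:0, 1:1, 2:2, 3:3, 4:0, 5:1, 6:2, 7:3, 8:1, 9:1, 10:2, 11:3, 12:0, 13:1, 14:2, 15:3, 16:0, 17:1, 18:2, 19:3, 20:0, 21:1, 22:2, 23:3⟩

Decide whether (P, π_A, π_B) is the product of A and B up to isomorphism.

|A|·|B| = 6·4 = 24;  |P| = 24
Check the pairing map k ↦ (π_A(k), π_B(k)):
  0 : (0,0)
  1 : (0,1)
  2 : (0,2)
  3 : (0,3)
  4 : (1,0)
  5 : (1,1)
  6 : (1,2)
  7 : (1,3)
  8 : (0,1)  ✗ repeats pair of k=1
  9 : (2,1)
  10 : (2,2)
  11 : (2,3)
  12 : (3,0)
  13 : (3,1)
  14 : (3,2)
  15 : (3,3)
  16 : (4,0)
  17 : (4,1)
  18 : (4,2)
  19 : (4,3)
  20 : (5,0)
  21 : (5,1)
  22 : (5,2)
  23 : (5,3)
distinct pairs in image: 23 / 24 needed
  → (0,1) hit at k=1 and k=8

Answer: NOT A VALID PRODUCT — duplicate pair at indices 1,8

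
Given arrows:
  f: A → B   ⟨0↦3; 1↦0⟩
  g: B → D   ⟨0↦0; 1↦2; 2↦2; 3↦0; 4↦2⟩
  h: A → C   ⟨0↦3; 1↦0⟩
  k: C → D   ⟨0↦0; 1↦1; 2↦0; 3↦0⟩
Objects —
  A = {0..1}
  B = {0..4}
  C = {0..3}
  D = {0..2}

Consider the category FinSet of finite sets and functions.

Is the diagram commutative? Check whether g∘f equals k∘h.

Answer: COMMUTES

Trace:
1) trace f;g:
  0 f→3 g→0
  1 f→0 g→0
  composite₁ = ⟨0↦0; 1↦0⟩
2) trace h;k:
  0 h→3 k→0
  1 h→0 k→0
  composite₂ = ⟨0↦0; 1↦0⟩
Equal? YES — commutes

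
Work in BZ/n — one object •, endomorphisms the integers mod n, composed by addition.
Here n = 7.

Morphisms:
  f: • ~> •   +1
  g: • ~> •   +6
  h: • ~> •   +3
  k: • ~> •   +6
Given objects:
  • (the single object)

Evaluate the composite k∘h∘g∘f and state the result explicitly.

  0 +1≡1 +6≡0 +3≡3 +6≡2  (mod 7)
result: +2

Answer: +2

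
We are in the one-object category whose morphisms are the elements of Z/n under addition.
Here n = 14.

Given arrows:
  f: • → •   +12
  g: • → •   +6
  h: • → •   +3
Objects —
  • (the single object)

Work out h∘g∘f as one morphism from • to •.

Answer: +7

Derivation:
  0 +12≡12 +6≡4 +3≡7  (mod 14)
composite: +7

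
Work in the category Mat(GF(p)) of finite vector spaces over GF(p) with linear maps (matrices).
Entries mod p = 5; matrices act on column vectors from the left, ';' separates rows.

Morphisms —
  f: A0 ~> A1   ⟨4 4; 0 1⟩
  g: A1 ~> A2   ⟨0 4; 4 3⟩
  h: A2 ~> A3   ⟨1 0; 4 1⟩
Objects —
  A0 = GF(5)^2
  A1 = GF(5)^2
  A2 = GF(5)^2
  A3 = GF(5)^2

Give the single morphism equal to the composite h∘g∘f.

Answer: ⟨0 4; 1 0⟩

Trace:
  e0=⟨1,0⟩ f~>⟨4,0⟩ g~>⟨0,1⟩ h~>⟨0,1⟩
  e1=⟨0,1⟩ f~>⟨4,1⟩ g~>⟨4,4⟩ h~>⟨4,0⟩
⟦path⟧: ⟨0 4; 1 0⟩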